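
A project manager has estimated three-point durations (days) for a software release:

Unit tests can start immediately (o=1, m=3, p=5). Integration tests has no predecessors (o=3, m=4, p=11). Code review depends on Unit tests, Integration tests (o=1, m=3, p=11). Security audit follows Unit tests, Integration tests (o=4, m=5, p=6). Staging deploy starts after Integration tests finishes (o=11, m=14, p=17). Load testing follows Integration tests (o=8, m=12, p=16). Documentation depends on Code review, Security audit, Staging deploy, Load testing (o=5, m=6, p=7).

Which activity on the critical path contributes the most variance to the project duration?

te_Unit tests = (1 + 4·3 + 5)/6 = 18/6 = 3; σ²_Unit tests = ((5−1)/6)² = 0.444
te_Integration tests = (3 + 4·4 + 11)/6 = 30/6 = 5; σ²_Integration tests = ((11−3)/6)² = 1.778
te_Code review = (1 + 4·3 + 11)/6 = 24/6 = 4; σ²_Code review = ((11−1)/6)² = 2.778
te_Security audit = (4 + 4·5 + 6)/6 = 30/6 = 5; σ²_Security audit = ((6−4)/6)² = 0.111
te_Staging deploy = (11 + 4·14 + 17)/6 = 84/6 = 14; σ²_Staging deploy = ((17−11)/6)² = 1.000
te_Load testing = (8 + 4·12 + 16)/6 = 72/6 = 12; σ²_Load testing = ((16−8)/6)² = 1.778
te_Documentation = (5 + 4·6 + 7)/6 = 36/6 = 6; σ²_Documentation = ((7−5)/6)² = 0.111

Forward pass:
ES_Unit tests = 0; EF_Unit tests = 3
ES_Integration tests = 0; EF_Integration tests = 5
ES_Code review = max(EF_Unit tests=3, EF_Integration tests=5) = 5; EF_Code review = 5+4 = 9
ES_Security audit = max(EF_Unit tests=3, EF_Integration tests=5) = 5; EF_Security audit = 5+5 = 10
ES_Staging deploy = 5; EF_Staging deploy = 5+14 = 19
ES_Load testing = 5; EF_Load testing = 5+12 = 17
ES_Documentation = max(EF_Code review=9, EF_Security audit=10, EF_Staging deploy=19, EF_Load testing=17) = 19; EF_Documentation = 19+6 = 25
Expected project duration μ = 25 days. Critical path: Integration tests → Staging deploy → Documentation.

Variances on critical path: σ²_Integration tests=1.778, σ²_Staging deploy=1.000, σ²_Documentation=0.111.
Largest is σ²_Integration tests = 1.778.

Integration tests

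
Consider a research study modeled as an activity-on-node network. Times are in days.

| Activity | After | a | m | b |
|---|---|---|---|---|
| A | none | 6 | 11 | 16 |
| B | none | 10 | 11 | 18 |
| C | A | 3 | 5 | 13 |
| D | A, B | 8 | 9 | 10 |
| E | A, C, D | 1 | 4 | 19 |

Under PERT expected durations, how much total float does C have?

te_A = (6 + 4·11 + 16)/6 = 66/6 = 11
te_B = (10 + 4·11 + 18)/6 = 72/6 = 12
te_C = (3 + 4·5 + 13)/6 = 36/6 = 6
te_D = (8 + 4·9 + 10)/6 = 54/6 = 9
te_E = (1 + 4·4 + 19)/6 = 36/6 = 6

Forward pass:
ES_A = 0; EF_A = 11
ES_B = 0; EF_B = 12
ES_C = 11; EF_C = 11+6 = 17
ES_D = max(EF_A=11, EF_B=12) = 12; EF_D = 12+9 = 21
ES_E = max(EF_A=11, EF_C=17, EF_D=21) = 21; EF_E = 21+6 = 27
Expected project duration μ = 27 days. Critical path: B → D → E.

Backward pass:
LF_E = 27; LS_E = 27−6 = 21
LF_D = LS_E = 21; LS_D = 21−9 = 12
LF_C = LS_E = 21; LS_C = 21−6 = 15
LF_B = LS_D = 12; LS_B = 12−12 = 0
LF_A = min(LS_C=15, LS_D=12, LS_E=21) = 12; LS_A = 12−11 = 1
Slack_C = LS_C − ES_C = 15 − 11 = 4

4 days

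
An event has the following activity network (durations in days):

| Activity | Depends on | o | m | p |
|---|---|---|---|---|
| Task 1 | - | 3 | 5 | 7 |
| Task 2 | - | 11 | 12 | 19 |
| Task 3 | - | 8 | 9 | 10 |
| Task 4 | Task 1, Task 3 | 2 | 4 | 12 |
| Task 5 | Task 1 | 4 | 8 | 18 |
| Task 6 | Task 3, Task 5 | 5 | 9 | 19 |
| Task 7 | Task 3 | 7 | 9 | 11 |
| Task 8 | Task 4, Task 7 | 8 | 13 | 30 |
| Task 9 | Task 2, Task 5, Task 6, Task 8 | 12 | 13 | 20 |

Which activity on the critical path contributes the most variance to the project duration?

te_Task 1 = (3 + 4·5 + 7)/6 = 30/6 = 5; σ²_Task 1 = ((7−3)/6)² = 0.444
te_Task 2 = (11 + 4·12 + 19)/6 = 78/6 = 13; σ²_Task 2 = ((19−11)/6)² = 1.778
te_Task 3 = (8 + 4·9 + 10)/6 = 54/6 = 9; σ²_Task 3 = ((10−8)/6)² = 0.111
te_Task 4 = (2 + 4·4 + 12)/6 = 30/6 = 5; σ²_Task 4 = ((12−2)/6)² = 2.778
te_Task 5 = (4 + 4·8 + 18)/6 = 54/6 = 9; σ²_Task 5 = ((18−4)/6)² = 5.444
te_Task 6 = (5 + 4·9 + 19)/6 = 60/6 = 10; σ²_Task 6 = ((19−5)/6)² = 5.444
te_Task 7 = (7 + 4·9 + 11)/6 = 54/6 = 9; σ²_Task 7 = ((11−7)/6)² = 0.444
te_Task 8 = (8 + 4·13 + 30)/6 = 90/6 = 15; σ²_Task 8 = ((30−8)/6)² = 13.444
te_Task 9 = (12 + 4·13 + 20)/6 = 84/6 = 14; σ²_Task 9 = ((20−12)/6)² = 1.778

Forward pass:
ES_Task 1 = 0; EF_Task 1 = 5
ES_Task 2 = 0; EF_Task 2 = 13
ES_Task 3 = 0; EF_Task 3 = 9
ES_Task 4 = max(EF_Task 1=5, EF_Task 3=9) = 9; EF_Task 4 = 9+5 = 14
ES_Task 5 = 5; EF_Task 5 = 5+9 = 14
ES_Task 6 = max(EF_Task 3=9, EF_Task 5=14) = 14; EF_Task 6 = 14+10 = 24
ES_Task 7 = 9; EF_Task 7 = 9+9 = 18
ES_Task 8 = max(EF_Task 4=14, EF_Task 7=18) = 18; EF_Task 8 = 18+15 = 33
ES_Task 9 = max(EF_Task 2=13, EF_Task 5=14, EF_Task 6=24, EF_Task 8=33) = 33; EF_Task 9 = 33+14 = 47
Expected project duration μ = 47 days. Critical path: Task 3 → Task 7 → Task 8 → Task 9.

Variances on critical path: σ²_Task 3=0.111, σ²_Task 7=0.444, σ²_Task 8=13.444, σ²_Task 9=1.778.
Largest is σ²_Task 8 = 13.444.

Task 8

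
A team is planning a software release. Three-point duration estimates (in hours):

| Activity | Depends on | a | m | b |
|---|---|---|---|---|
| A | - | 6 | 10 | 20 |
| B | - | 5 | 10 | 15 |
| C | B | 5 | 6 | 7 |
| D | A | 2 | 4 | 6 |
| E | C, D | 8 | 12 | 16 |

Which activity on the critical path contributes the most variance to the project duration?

B

te_A = (6 + 4·10 + 20)/6 = 66/6 = 11; σ²_A = ((20−6)/6)² = 5.444
te_B = (5 + 4·10 + 15)/6 = 60/6 = 10; σ²_B = ((15−5)/6)² = 2.778
te_C = (5 + 4·6 + 7)/6 = 36/6 = 6; σ²_C = ((7−5)/6)² = 0.111
te_D = (2 + 4·4 + 6)/6 = 24/6 = 4; σ²_D = ((6−2)/6)² = 0.444
te_E = (8 + 4·12 + 16)/6 = 72/6 = 12; σ²_E = ((16−8)/6)² = 1.778

Forward pass:
ES_A = 0; EF_A = 11
ES_B = 0; EF_B = 10
ES_C = 10; EF_C = 10+6 = 16
ES_D = 11; EF_D = 11+4 = 15
ES_E = max(EF_C=16, EF_D=15) = 16; EF_E = 16+12 = 28
Expected project duration μ = 28 hours. Critical path: B → C → E.

Variances on critical path: σ²_B=2.778, σ²_C=0.111, σ²_E=1.778.
Largest is σ²_B = 2.778.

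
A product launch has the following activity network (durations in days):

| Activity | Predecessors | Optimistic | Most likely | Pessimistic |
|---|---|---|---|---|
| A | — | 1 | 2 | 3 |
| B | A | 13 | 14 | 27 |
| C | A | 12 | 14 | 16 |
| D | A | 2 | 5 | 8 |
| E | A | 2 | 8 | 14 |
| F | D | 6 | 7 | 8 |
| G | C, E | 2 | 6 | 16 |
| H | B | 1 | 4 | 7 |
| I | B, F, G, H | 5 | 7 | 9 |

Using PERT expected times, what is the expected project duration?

30 days

te_A = (1 + 4·2 + 3)/6 = 12/6 = 2
te_B = (13 + 4·14 + 27)/6 = 96/6 = 16
te_C = (12 + 4·14 + 16)/6 = 84/6 = 14
te_D = (2 + 4·5 + 8)/6 = 30/6 = 5
te_E = (2 + 4·8 + 14)/6 = 48/6 = 8
te_F = (6 + 4·7 + 8)/6 = 42/6 = 7
te_G = (2 + 4·6 + 16)/6 = 42/6 = 7
te_H = (1 + 4·4 + 7)/6 = 24/6 = 4
te_I = (5 + 4·7 + 9)/6 = 42/6 = 7

Forward pass:
ES_A = 0; EF_A = 2
ES_B = 2; EF_B = 2+16 = 18
ES_C = 2; EF_C = 2+14 = 16
ES_D = 2; EF_D = 2+5 = 7
ES_E = 2; EF_E = 2+8 = 10
ES_F = 7; EF_F = 7+7 = 14
ES_G = max(EF_C=16, EF_E=10) = 16; EF_G = 16+7 = 23
ES_H = 18; EF_H = 18+4 = 22
ES_I = max(EF_B=18, EF_F=14, EF_G=23, EF_H=22) = 23; EF_I = 23+7 = 30
Expected project duration μ = 30 days. Critical path: A → C → G → I.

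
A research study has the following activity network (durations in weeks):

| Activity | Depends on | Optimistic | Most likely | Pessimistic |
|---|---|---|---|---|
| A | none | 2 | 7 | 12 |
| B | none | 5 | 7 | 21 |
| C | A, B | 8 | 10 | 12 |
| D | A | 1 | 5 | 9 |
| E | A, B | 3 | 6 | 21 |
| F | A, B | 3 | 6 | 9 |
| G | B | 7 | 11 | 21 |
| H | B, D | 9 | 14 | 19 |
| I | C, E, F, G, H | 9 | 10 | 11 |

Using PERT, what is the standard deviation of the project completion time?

te_A = (2 + 4·7 + 12)/6 = 42/6 = 7; σ²_A = ((12−2)/6)² = 2.778
te_B = (5 + 4·7 + 21)/6 = 54/6 = 9; σ²_B = ((21−5)/6)² = 7.111
te_C = (8 + 4·10 + 12)/6 = 60/6 = 10; σ²_C = ((12−8)/6)² = 0.444
te_D = (1 + 4·5 + 9)/6 = 30/6 = 5; σ²_D = ((9−1)/6)² = 1.778
te_E = (3 + 4·6 + 21)/6 = 48/6 = 8; σ²_E = ((21−3)/6)² = 9.000
te_F = (3 + 4·6 + 9)/6 = 36/6 = 6; σ²_F = ((9−3)/6)² = 1.000
te_G = (7 + 4·11 + 21)/6 = 72/6 = 12; σ²_G = ((21−7)/6)² = 5.444
te_H = (9 + 4·14 + 19)/6 = 84/6 = 14; σ²_H = ((19−9)/6)² = 2.778
te_I = (9 + 4·10 + 11)/6 = 60/6 = 10; σ²_I = ((11−9)/6)² = 0.111

Forward pass:
ES_A = 0; EF_A = 7
ES_B = 0; EF_B = 9
ES_C = max(EF_A=7, EF_B=9) = 9; EF_C = 9+10 = 19
ES_D = 7; EF_D = 7+5 = 12
ES_E = max(EF_A=7, EF_B=9) = 9; EF_E = 9+8 = 17
ES_F = max(EF_A=7, EF_B=9) = 9; EF_F = 9+6 = 15
ES_G = 9; EF_G = 9+12 = 21
ES_H = max(EF_B=9, EF_D=12) = 12; EF_H = 12+14 = 26
ES_I = max(EF_C=19, EF_E=17, EF_F=15, EF_G=21, EF_H=26) = 26; EF_I = 26+10 = 36
Expected project duration μ = 36 weeks. Critical path: A → D → H → I.

Variance along critical path = 2.778 + 1.778 + 2.778 + 0.111 = 7.444
σ = √7.444 = 2.728 weeks

2.73 weeks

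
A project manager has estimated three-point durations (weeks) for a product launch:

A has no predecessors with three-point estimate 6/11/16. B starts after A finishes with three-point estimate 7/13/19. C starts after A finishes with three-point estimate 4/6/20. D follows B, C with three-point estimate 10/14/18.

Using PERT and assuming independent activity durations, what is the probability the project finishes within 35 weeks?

te_A = (6 + 4·11 + 16)/6 = 66/6 = 11; σ²_A = ((16−6)/6)² = 2.778
te_B = (7 + 4·13 + 19)/6 = 78/6 = 13; σ²_B = ((19−7)/6)² = 4.000
te_C = (4 + 4·6 + 20)/6 = 48/6 = 8; σ²_C = ((20−4)/6)² = 7.111
te_D = (10 + 4·14 + 18)/6 = 84/6 = 14; σ²_D = ((18−10)/6)² = 1.778

Forward pass:
ES_A = 0; EF_A = 11
ES_B = 11; EF_B = 11+13 = 24
ES_C = 11; EF_C = 11+8 = 19
ES_D = max(EF_B=24, EF_C=19) = 24; EF_D = 24+14 = 38
Expected project duration μ = 38 weeks. Critical path: A → B → D.

Variance along critical path = 2.778 + 4.000 + 1.778 = 8.556; σ = √8.556 = 2.925 weeks.
Z = (35 − 38) / 2.925 = -1.026
P(T ≤ 35) = Φ(-1.026) ≈ 0.153

0.153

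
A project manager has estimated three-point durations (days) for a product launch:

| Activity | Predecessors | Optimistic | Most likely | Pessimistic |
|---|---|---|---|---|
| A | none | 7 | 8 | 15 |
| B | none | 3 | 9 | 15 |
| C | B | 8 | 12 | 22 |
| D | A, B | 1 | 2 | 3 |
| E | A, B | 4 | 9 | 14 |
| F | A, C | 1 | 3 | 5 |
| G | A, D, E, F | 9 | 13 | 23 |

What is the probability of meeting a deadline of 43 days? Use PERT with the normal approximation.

0.846

te_A = (7 + 4·8 + 15)/6 = 54/6 = 9; σ²_A = ((15−7)/6)² = 1.778
te_B = (3 + 4·9 + 15)/6 = 54/6 = 9; σ²_B = ((15−3)/6)² = 4.000
te_C = (8 + 4·12 + 22)/6 = 78/6 = 13; σ²_C = ((22−8)/6)² = 5.444
te_D = (1 + 4·2 + 3)/6 = 12/6 = 2; σ²_D = ((3−1)/6)² = 0.111
te_E = (4 + 4·9 + 14)/6 = 54/6 = 9; σ²_E = ((14−4)/6)² = 2.778
te_F = (1 + 4·3 + 5)/6 = 18/6 = 3; σ²_F = ((5−1)/6)² = 0.444
te_G = (9 + 4·13 + 23)/6 = 84/6 = 14; σ²_G = ((23−9)/6)² = 5.444

Forward pass:
ES_A = 0; EF_A = 9
ES_B = 0; EF_B = 9
ES_C = 9; EF_C = 9+13 = 22
ES_D = max(EF_A=9, EF_B=9) = 9; EF_D = 9+2 = 11
ES_E = max(EF_A=9, EF_B=9) = 9; EF_E = 9+9 = 18
ES_F = max(EF_A=9, EF_C=22) = 22; EF_F = 22+3 = 25
ES_G = max(EF_A=9, EF_D=11, EF_E=18, EF_F=25) = 25; EF_G = 25+14 = 39
Expected project duration μ = 39 days. Critical path: B → C → F → G.

Variance along critical path = 4.000 + 5.444 + 0.444 + 5.444 = 15.333; σ = √15.333 = 3.916 days.
Z = (43 − 39) / 3.916 = 1.022
P(T ≤ 43) = Φ(1.022) ≈ 0.846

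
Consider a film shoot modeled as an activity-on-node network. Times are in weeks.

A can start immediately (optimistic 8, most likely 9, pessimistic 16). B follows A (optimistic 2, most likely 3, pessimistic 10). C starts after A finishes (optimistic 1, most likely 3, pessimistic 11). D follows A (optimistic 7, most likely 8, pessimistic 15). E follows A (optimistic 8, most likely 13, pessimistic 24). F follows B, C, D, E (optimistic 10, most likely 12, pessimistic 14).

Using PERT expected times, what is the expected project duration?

36 weeks

te_A = (8 + 4·9 + 16)/6 = 60/6 = 10
te_B = (2 + 4·3 + 10)/6 = 24/6 = 4
te_C = (1 + 4·3 + 11)/6 = 24/6 = 4
te_D = (7 + 4·8 + 15)/6 = 54/6 = 9
te_E = (8 + 4·13 + 24)/6 = 84/6 = 14
te_F = (10 + 4·12 + 14)/6 = 72/6 = 12

Forward pass:
ES_A = 0; EF_A = 10
ES_B = 10; EF_B = 10+4 = 14
ES_C = 10; EF_C = 10+4 = 14
ES_D = 10; EF_D = 10+9 = 19
ES_E = 10; EF_E = 10+14 = 24
ES_F = max(EF_B=14, EF_C=14, EF_D=19, EF_E=24) = 24; EF_F = 24+12 = 36
Expected project duration μ = 36 weeks. Critical path: A → E → F.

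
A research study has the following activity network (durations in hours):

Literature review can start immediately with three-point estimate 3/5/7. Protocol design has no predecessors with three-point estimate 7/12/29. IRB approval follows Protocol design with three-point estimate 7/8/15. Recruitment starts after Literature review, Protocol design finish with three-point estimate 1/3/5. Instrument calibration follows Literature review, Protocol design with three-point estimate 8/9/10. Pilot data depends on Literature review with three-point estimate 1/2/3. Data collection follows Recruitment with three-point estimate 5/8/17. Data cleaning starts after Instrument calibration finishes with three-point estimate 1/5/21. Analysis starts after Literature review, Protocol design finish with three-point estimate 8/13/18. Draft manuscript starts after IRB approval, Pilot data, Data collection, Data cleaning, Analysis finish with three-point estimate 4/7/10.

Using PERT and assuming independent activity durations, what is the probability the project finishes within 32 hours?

te_Literature review = (3 + 4·5 + 7)/6 = 30/6 = 5; σ²_Literature review = ((7−3)/6)² = 0.444
te_Protocol design = (7 + 4·12 + 29)/6 = 84/6 = 14; σ²_Protocol design = ((29−7)/6)² = 13.444
te_IRB approval = (7 + 4·8 + 15)/6 = 54/6 = 9; σ²_IRB approval = ((15−7)/6)² = 1.778
te_Recruitment = (1 + 4·3 + 5)/6 = 18/6 = 3; σ²_Recruitment = ((5−1)/6)² = 0.444
te_Instrument calibration = (8 + 4·9 + 10)/6 = 54/6 = 9; σ²_Instrument calibration = ((10−8)/6)² = 0.111
te_Pilot data = (1 + 4·2 + 3)/6 = 12/6 = 2; σ²_Pilot data = ((3−1)/6)² = 0.111
te_Data collection = (5 + 4·8 + 17)/6 = 54/6 = 9; σ²_Data collection = ((17−5)/6)² = 4.000
te_Data cleaning = (1 + 4·5 + 21)/6 = 42/6 = 7; σ²_Data cleaning = ((21−1)/6)² = 11.111
te_Analysis = (8 + 4·13 + 18)/6 = 78/6 = 13; σ²_Analysis = ((18−8)/6)² = 2.778
te_Draft manuscript = (4 + 4·7 + 10)/6 = 42/6 = 7; σ²_Draft manuscript = ((10−4)/6)² = 1.000

Forward pass:
ES_Literature review = 0; EF_Literature review = 5
ES_Protocol design = 0; EF_Protocol design = 14
ES_IRB approval = 14; EF_IRB approval = 14+9 = 23
ES_Recruitment = max(EF_Literature review=5, EF_Protocol design=14) = 14; EF_Recruitment = 14+3 = 17
ES_Instrument calibration = max(EF_Literature review=5, EF_Protocol design=14) = 14; EF_Instrument calibration = 14+9 = 23
ES_Pilot data = 5; EF_Pilot data = 5+2 = 7
ES_Data collection = 17; EF_Data collection = 17+9 = 26
ES_Data cleaning = 23; EF_Data cleaning = 23+7 = 30
ES_Analysis = max(EF_Literature review=5, EF_Protocol design=14) = 14; EF_Analysis = 14+13 = 27
ES_Draft manuscript = max(EF_IRB approval=23, EF_Pilot data=7, EF_Data collection=26, EF_Data cleaning=30, EF_Analysis=27) = 30; EF_Draft manuscript = 30+7 = 37
Expected project duration μ = 37 hours. Critical path: Protocol design → Instrument calibration → Data cleaning → Draft manuscript.

Variance along critical path = 13.444 + 0.111 + 11.111 + 1.000 = 25.667; σ = √25.667 = 5.066 hours.
Z = (32 − 37) / 5.066 = -0.987
P(T ≤ 32) = Φ(-0.987) ≈ 0.162

0.162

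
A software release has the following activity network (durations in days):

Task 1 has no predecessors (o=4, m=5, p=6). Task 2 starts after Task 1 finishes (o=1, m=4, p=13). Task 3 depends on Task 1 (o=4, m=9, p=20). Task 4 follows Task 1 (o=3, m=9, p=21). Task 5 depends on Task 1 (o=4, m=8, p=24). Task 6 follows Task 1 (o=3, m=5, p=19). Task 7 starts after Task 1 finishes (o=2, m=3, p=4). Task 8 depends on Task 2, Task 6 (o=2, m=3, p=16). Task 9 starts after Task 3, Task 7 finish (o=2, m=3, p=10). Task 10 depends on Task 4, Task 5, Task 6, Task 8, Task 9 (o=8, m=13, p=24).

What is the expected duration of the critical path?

te_Task 1 = (4 + 4·5 + 6)/6 = 30/6 = 5
te_Task 2 = (1 + 4·4 + 13)/6 = 30/6 = 5
te_Task 3 = (4 + 4·9 + 20)/6 = 60/6 = 10
te_Task 4 = (3 + 4·9 + 21)/6 = 60/6 = 10
te_Task 5 = (4 + 4·8 + 24)/6 = 60/6 = 10
te_Task 6 = (3 + 4·5 + 19)/6 = 42/6 = 7
te_Task 7 = (2 + 4·3 + 4)/6 = 18/6 = 3
te_Task 8 = (2 + 4·3 + 16)/6 = 30/6 = 5
te_Task 9 = (2 + 4·3 + 10)/6 = 24/6 = 4
te_Task 10 = (8 + 4·13 + 24)/6 = 84/6 = 14

Forward pass:
ES_Task 1 = 0; EF_Task 1 = 5
ES_Task 2 = 5; EF_Task 2 = 5+5 = 10
ES_Task 3 = 5; EF_Task 3 = 5+10 = 15
ES_Task 4 = 5; EF_Task 4 = 5+10 = 15
ES_Task 5 = 5; EF_Task 5 = 5+10 = 15
ES_Task 6 = 5; EF_Task 6 = 5+7 = 12
ES_Task 7 = 5; EF_Task 7 = 5+3 = 8
ES_Task 8 = max(EF_Task 2=10, EF_Task 6=12) = 12; EF_Task 8 = 12+5 = 17
ES_Task 9 = max(EF_Task 3=15, EF_Task 7=8) = 15; EF_Task 9 = 15+4 = 19
ES_Task 10 = max(EF_Task 4=15, EF_Task 5=15, EF_Task 6=12, EF_Task 8=17, EF_Task 9=19) = 19; EF_Task 10 = 19+14 = 33
Expected project duration μ = 33 days. Critical path: Task 1 → Task 3 → Task 9 → Task 10.

33 days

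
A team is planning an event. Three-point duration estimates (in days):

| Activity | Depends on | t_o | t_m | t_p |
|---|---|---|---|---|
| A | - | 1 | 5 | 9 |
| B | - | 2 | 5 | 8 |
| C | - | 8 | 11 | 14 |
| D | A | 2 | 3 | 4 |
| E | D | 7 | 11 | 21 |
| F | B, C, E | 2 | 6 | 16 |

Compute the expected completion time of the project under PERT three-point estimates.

27 days

te_A = (1 + 4·5 + 9)/6 = 30/6 = 5
te_B = (2 + 4·5 + 8)/6 = 30/6 = 5
te_C = (8 + 4·11 + 14)/6 = 66/6 = 11
te_D = (2 + 4·3 + 4)/6 = 18/6 = 3
te_E = (7 + 4·11 + 21)/6 = 72/6 = 12
te_F = (2 + 4·6 + 16)/6 = 42/6 = 7

Forward pass:
ES_A = 0; EF_A = 5
ES_B = 0; EF_B = 5
ES_C = 0; EF_C = 11
ES_D = 5; EF_D = 5+3 = 8
ES_E = 8; EF_E = 8+12 = 20
ES_F = max(EF_B=5, EF_C=11, EF_E=20) = 20; EF_F = 20+7 = 27
Expected project duration μ = 27 days. Critical path: A → D → E → F.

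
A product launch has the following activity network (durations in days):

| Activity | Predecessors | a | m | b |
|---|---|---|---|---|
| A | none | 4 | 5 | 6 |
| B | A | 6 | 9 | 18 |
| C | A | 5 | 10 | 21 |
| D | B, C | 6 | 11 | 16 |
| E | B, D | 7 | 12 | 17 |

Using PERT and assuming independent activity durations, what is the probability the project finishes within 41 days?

te_A = (4 + 4·5 + 6)/6 = 30/6 = 5; σ²_A = ((6−4)/6)² = 0.111
te_B = (6 + 4·9 + 18)/6 = 60/6 = 10; σ²_B = ((18−6)/6)² = 4.000
te_C = (5 + 4·10 + 21)/6 = 66/6 = 11; σ²_C = ((21−5)/6)² = 7.111
te_D = (6 + 4·11 + 16)/6 = 66/6 = 11; σ²_D = ((16−6)/6)² = 2.778
te_E = (7 + 4·12 + 17)/6 = 72/6 = 12; σ²_E = ((17−7)/6)² = 2.778

Forward pass:
ES_A = 0; EF_A = 5
ES_B = 5; EF_B = 5+10 = 15
ES_C = 5; EF_C = 5+11 = 16
ES_D = max(EF_B=15, EF_C=16) = 16; EF_D = 16+11 = 27
ES_E = max(EF_B=15, EF_D=27) = 27; EF_E = 27+12 = 39
Expected project duration μ = 39 days. Critical path: A → C → D → E.

Variance along critical path = 0.111 + 7.111 + 2.778 + 2.778 = 12.778; σ = √12.778 = 3.575 days.
Z = (41 − 39) / 3.575 = 0.560
P(T ≤ 41) = Φ(0.560) ≈ 0.712

0.712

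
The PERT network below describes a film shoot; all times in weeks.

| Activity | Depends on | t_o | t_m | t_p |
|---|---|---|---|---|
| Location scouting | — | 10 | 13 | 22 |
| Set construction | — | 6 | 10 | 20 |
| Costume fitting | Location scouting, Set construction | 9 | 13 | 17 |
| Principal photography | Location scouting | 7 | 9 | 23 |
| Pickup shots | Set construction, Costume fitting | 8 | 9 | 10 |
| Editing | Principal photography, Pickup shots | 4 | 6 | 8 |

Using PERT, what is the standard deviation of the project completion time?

2.52 weeks

te_Location scouting = (10 + 4·13 + 22)/6 = 84/6 = 14; σ²_Location scouting = ((22−10)/6)² = 4.000
te_Set construction = (6 + 4·10 + 20)/6 = 66/6 = 11; σ²_Set construction = ((20−6)/6)² = 5.444
te_Costume fitting = (9 + 4·13 + 17)/6 = 78/6 = 13; σ²_Costume fitting = ((17−9)/6)² = 1.778
te_Principal photography = (7 + 4·9 + 23)/6 = 66/6 = 11; σ²_Principal photography = ((23−7)/6)² = 7.111
te_Pickup shots = (8 + 4·9 + 10)/6 = 54/6 = 9; σ²_Pickup shots = ((10−8)/6)² = 0.111
te_Editing = (4 + 4·6 + 8)/6 = 36/6 = 6; σ²_Editing = ((8−4)/6)² = 0.444

Forward pass:
ES_Location scouting = 0; EF_Location scouting = 14
ES_Set construction = 0; EF_Set construction = 11
ES_Costume fitting = max(EF_Location scouting=14, EF_Set construction=11) = 14; EF_Costume fitting = 14+13 = 27
ES_Principal photography = 14; EF_Principal photography = 14+11 = 25
ES_Pickup shots = max(EF_Set construction=11, EF_Costume fitting=27) = 27; EF_Pickup shots = 27+9 = 36
ES_Editing = max(EF_Principal photography=25, EF_Pickup shots=36) = 36; EF_Editing = 36+6 = 42
Expected project duration μ = 42 weeks. Critical path: Location scouting → Costume fitting → Pickup shots → Editing.

Variance along critical path = 4.000 + 1.778 + 0.111 + 0.444 = 6.333
σ = √6.333 = 2.517 weeks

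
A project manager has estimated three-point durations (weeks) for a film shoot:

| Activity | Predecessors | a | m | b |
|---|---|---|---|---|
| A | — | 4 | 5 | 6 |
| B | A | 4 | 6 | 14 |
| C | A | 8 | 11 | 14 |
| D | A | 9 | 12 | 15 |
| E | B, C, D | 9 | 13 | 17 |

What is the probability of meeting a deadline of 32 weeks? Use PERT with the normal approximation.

te_A = (4 + 4·5 + 6)/6 = 30/6 = 5; σ²_A = ((6−4)/6)² = 0.111
te_B = (4 + 4·6 + 14)/6 = 42/6 = 7; σ²_B = ((14−4)/6)² = 2.778
te_C = (8 + 4·11 + 14)/6 = 66/6 = 11; σ²_C = ((14−8)/6)² = 1.000
te_D = (9 + 4·12 + 15)/6 = 72/6 = 12; σ²_D = ((15−9)/6)² = 1.000
te_E = (9 + 4·13 + 17)/6 = 78/6 = 13; σ²_E = ((17−9)/6)² = 1.778

Forward pass:
ES_A = 0; EF_A = 5
ES_B = 5; EF_B = 5+7 = 12
ES_C = 5; EF_C = 5+11 = 16
ES_D = 5; EF_D = 5+12 = 17
ES_E = max(EF_B=12, EF_C=16, EF_D=17) = 17; EF_E = 17+13 = 30
Expected project duration μ = 30 weeks. Critical path: A → D → E.

Variance along critical path = 0.111 + 1.000 + 1.778 = 2.889; σ = √2.889 = 1.700 weeks.
Z = (32 − 30) / 1.700 = 1.177
P(T ≤ 32) = Φ(1.177) ≈ 0.880

0.880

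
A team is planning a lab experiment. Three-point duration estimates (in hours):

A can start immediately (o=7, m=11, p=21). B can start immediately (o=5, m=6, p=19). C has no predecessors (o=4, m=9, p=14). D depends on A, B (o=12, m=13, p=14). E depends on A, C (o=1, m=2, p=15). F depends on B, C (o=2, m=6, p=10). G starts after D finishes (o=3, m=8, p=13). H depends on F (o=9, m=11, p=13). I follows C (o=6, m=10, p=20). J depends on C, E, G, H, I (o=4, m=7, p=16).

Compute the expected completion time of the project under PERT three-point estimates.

41 hours

te_A = (7 + 4·11 + 21)/6 = 72/6 = 12
te_B = (5 + 4·6 + 19)/6 = 48/6 = 8
te_C = (4 + 4·9 + 14)/6 = 54/6 = 9
te_D = (12 + 4·13 + 14)/6 = 78/6 = 13
te_E = (1 + 4·2 + 15)/6 = 24/6 = 4
te_F = (2 + 4·6 + 10)/6 = 36/6 = 6
te_G = (3 + 4·8 + 13)/6 = 48/6 = 8
te_H = (9 + 4·11 + 13)/6 = 66/6 = 11
te_I = (6 + 4·10 + 20)/6 = 66/6 = 11
te_J = (4 + 4·7 + 16)/6 = 48/6 = 8

Forward pass:
ES_A = 0; EF_A = 12
ES_B = 0; EF_B = 8
ES_C = 0; EF_C = 9
ES_D = max(EF_A=12, EF_B=8) = 12; EF_D = 12+13 = 25
ES_E = max(EF_A=12, EF_C=9) = 12; EF_E = 12+4 = 16
ES_F = max(EF_B=8, EF_C=9) = 9; EF_F = 9+6 = 15
ES_G = 25; EF_G = 25+8 = 33
ES_H = 15; EF_H = 15+11 = 26
ES_I = 9; EF_I = 9+11 = 20
ES_J = max(EF_C=9, EF_E=16, EF_G=33, EF_H=26, EF_I=20) = 33; EF_J = 33+8 = 41
Expected project duration μ = 41 hours. Critical path: A → D → G → J.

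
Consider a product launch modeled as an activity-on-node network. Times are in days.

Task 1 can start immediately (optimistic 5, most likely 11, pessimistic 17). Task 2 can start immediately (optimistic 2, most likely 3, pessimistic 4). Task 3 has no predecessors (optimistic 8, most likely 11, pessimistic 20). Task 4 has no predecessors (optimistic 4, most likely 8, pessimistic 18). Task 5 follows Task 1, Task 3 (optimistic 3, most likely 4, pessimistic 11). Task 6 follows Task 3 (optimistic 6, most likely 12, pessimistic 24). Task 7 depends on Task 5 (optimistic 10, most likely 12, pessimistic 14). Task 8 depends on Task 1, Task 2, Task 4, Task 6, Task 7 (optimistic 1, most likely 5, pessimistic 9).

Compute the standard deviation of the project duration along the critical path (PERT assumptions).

te_Task 1 = (5 + 4·11 + 17)/6 = 66/6 = 11; σ²_Task 1 = ((17−5)/6)² = 4.000
te_Task 2 = (2 + 4·3 + 4)/6 = 18/6 = 3; σ²_Task 2 = ((4−2)/6)² = 0.111
te_Task 3 = (8 + 4·11 + 20)/6 = 72/6 = 12; σ²_Task 3 = ((20−8)/6)² = 4.000
te_Task 4 = (4 + 4·8 + 18)/6 = 54/6 = 9; σ²_Task 4 = ((18−4)/6)² = 5.444
te_Task 5 = (3 + 4·4 + 11)/6 = 30/6 = 5; σ²_Task 5 = ((11−3)/6)² = 1.778
te_Task 6 = (6 + 4·12 + 24)/6 = 78/6 = 13; σ²_Task 6 = ((24−6)/6)² = 9.000
te_Task 7 = (10 + 4·12 + 14)/6 = 72/6 = 12; σ²_Task 7 = ((14−10)/6)² = 0.444
te_Task 8 = (1 + 4·5 + 9)/6 = 30/6 = 5; σ²_Task 8 = ((9−1)/6)² = 1.778

Forward pass:
ES_Task 1 = 0; EF_Task 1 = 11
ES_Task 2 = 0; EF_Task 2 = 3
ES_Task 3 = 0; EF_Task 3 = 12
ES_Task 4 = 0; EF_Task 4 = 9
ES_Task 5 = max(EF_Task 1=11, EF_Task 3=12) = 12; EF_Task 5 = 12+5 = 17
ES_Task 6 = 12; EF_Task 6 = 12+13 = 25
ES_Task 7 = 17; EF_Task 7 = 17+12 = 29
ES_Task 8 = max(EF_Task 1=11, EF_Task 2=3, EF_Task 4=9, EF_Task 6=25, EF_Task 7=29) = 29; EF_Task 8 = 29+5 = 34
Expected project duration μ = 34 days. Critical path: Task 3 → Task 5 → Task 7 → Task 8.

Variance along critical path = 4.000 + 1.778 + 0.444 + 1.778 = 8.000
σ = √8.000 = 2.828 days

2.83 days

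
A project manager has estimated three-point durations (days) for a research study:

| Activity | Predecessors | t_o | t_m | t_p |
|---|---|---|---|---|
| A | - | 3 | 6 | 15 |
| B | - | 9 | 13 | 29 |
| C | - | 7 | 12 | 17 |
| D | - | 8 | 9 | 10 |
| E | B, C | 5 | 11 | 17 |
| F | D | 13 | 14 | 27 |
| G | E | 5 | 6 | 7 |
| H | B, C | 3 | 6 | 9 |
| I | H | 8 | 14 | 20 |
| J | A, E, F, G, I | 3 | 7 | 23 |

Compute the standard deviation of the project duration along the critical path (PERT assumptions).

5.22 days

te_A = (3 + 4·6 + 15)/6 = 42/6 = 7; σ²_A = ((15−3)/6)² = 4.000
te_B = (9 + 4·13 + 29)/6 = 90/6 = 15; σ²_B = ((29−9)/6)² = 11.111
te_C = (7 + 4·12 + 17)/6 = 72/6 = 12; σ²_C = ((17−7)/6)² = 2.778
te_D = (8 + 4·9 + 10)/6 = 54/6 = 9; σ²_D = ((10−8)/6)² = 0.111
te_E = (5 + 4·11 + 17)/6 = 66/6 = 11; σ²_E = ((17−5)/6)² = 4.000
te_F = (13 + 4·14 + 27)/6 = 96/6 = 16; σ²_F = ((27−13)/6)² = 5.444
te_G = (5 + 4·6 + 7)/6 = 36/6 = 6; σ²_G = ((7−5)/6)² = 0.111
te_H = (3 + 4·6 + 9)/6 = 36/6 = 6; σ²_H = ((9−3)/6)² = 1.000
te_I = (8 + 4·14 + 20)/6 = 84/6 = 14; σ²_I = ((20−8)/6)² = 4.000
te_J = (3 + 4·7 + 23)/6 = 54/6 = 9; σ²_J = ((23−3)/6)² = 11.111

Forward pass:
ES_A = 0; EF_A = 7
ES_B = 0; EF_B = 15
ES_C = 0; EF_C = 12
ES_D = 0; EF_D = 9
ES_E = max(EF_B=15, EF_C=12) = 15; EF_E = 15+11 = 26
ES_F = 9; EF_F = 9+16 = 25
ES_G = 26; EF_G = 26+6 = 32
ES_H = max(EF_B=15, EF_C=12) = 15; EF_H = 15+6 = 21
ES_I = 21; EF_I = 21+14 = 35
ES_J = max(EF_A=7, EF_E=26, EF_F=25, EF_G=32, EF_I=35) = 35; EF_J = 35+9 = 44
Expected project duration μ = 44 days. Critical path: B → H → I → J.

Variance along critical path = 11.111 + 1.000 + 4.000 + 11.111 = 27.222
σ = √27.222 = 5.217 days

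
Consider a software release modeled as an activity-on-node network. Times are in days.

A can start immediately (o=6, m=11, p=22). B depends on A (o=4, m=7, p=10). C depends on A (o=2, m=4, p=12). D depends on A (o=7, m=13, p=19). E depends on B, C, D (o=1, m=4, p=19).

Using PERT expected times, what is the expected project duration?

31 days

te_A = (6 + 4·11 + 22)/6 = 72/6 = 12
te_B = (4 + 4·7 + 10)/6 = 42/6 = 7
te_C = (2 + 4·4 + 12)/6 = 30/6 = 5
te_D = (7 + 4·13 + 19)/6 = 78/6 = 13
te_E = (1 + 4·4 + 19)/6 = 36/6 = 6

Forward pass:
ES_A = 0; EF_A = 12
ES_B = 12; EF_B = 12+7 = 19
ES_C = 12; EF_C = 12+5 = 17
ES_D = 12; EF_D = 12+13 = 25
ES_E = max(EF_B=19, EF_C=17, EF_D=25) = 25; EF_E = 25+6 = 31
Expected project duration μ = 31 days. Critical path: A → D → E.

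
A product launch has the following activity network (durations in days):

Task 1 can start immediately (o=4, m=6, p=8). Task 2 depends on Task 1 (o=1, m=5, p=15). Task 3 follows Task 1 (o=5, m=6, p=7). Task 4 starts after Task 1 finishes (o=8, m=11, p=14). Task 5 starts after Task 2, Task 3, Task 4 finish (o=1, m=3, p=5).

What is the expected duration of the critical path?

20 days

te_Task 1 = (4 + 4·6 + 8)/6 = 36/6 = 6
te_Task 2 = (1 + 4·5 + 15)/6 = 36/6 = 6
te_Task 3 = (5 + 4·6 + 7)/6 = 36/6 = 6
te_Task 4 = (8 + 4·11 + 14)/6 = 66/6 = 11
te_Task 5 = (1 + 4·3 + 5)/6 = 18/6 = 3

Forward pass:
ES_Task 1 = 0; EF_Task 1 = 6
ES_Task 2 = 6; EF_Task 2 = 6+6 = 12
ES_Task 3 = 6; EF_Task 3 = 6+6 = 12
ES_Task 4 = 6; EF_Task 4 = 6+11 = 17
ES_Task 5 = max(EF_Task 2=12, EF_Task 3=12, EF_Task 4=17) = 17; EF_Task 5 = 17+3 = 20
Expected project duration μ = 20 days. Critical path: Task 1 → Task 4 → Task 5.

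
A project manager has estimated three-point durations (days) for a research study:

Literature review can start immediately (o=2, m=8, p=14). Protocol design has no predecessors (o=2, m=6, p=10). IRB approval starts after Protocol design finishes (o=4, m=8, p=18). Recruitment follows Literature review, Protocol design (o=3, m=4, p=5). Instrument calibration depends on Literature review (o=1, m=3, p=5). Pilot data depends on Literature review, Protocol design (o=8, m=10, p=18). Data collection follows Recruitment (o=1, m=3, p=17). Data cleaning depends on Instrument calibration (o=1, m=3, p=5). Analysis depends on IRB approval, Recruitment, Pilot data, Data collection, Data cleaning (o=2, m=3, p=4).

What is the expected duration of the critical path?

te_Literature review = (2 + 4·8 + 14)/6 = 48/6 = 8
te_Protocol design = (2 + 4·6 + 10)/6 = 36/6 = 6
te_IRB approval = (4 + 4·8 + 18)/6 = 54/6 = 9
te_Recruitment = (3 + 4·4 + 5)/6 = 24/6 = 4
te_Instrument calibration = (1 + 4·3 + 5)/6 = 18/6 = 3
te_Pilot data = (8 + 4·10 + 18)/6 = 66/6 = 11
te_Data collection = (1 + 4·3 + 17)/6 = 30/6 = 5
te_Data cleaning = (1 + 4·3 + 5)/6 = 18/6 = 3
te_Analysis = (2 + 4·3 + 4)/6 = 18/6 = 3

Forward pass:
ES_Literature review = 0; EF_Literature review = 8
ES_Protocol design = 0; EF_Protocol design = 6
ES_IRB approval = 6; EF_IRB approval = 6+9 = 15
ES_Recruitment = max(EF_Literature review=8, EF_Protocol design=6) = 8; EF_Recruitment = 8+4 = 12
ES_Instrument calibration = 8; EF_Instrument calibration = 8+3 = 11
ES_Pilot data = max(EF_Literature review=8, EF_Protocol design=6) = 8; EF_Pilot data = 8+11 = 19
ES_Data collection = 12; EF_Data collection = 12+5 = 17
ES_Data cleaning = 11; EF_Data cleaning = 11+3 = 14
ES_Analysis = max(EF_IRB approval=15, EF_Recruitment=12, EF_Pilot data=19, EF_Data collection=17, EF_Data cleaning=14) = 19; EF_Analysis = 19+3 = 22
Expected project duration μ = 22 days. Critical path: Literature review → Pilot data → Analysis.

22 days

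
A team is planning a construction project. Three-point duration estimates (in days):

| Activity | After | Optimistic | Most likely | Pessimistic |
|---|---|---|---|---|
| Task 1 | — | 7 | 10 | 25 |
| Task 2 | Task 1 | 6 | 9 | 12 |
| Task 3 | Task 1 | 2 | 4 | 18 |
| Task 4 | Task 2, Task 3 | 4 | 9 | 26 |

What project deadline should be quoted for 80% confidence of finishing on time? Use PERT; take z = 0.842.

te_Task 1 = (7 + 4·10 + 25)/6 = 72/6 = 12; σ²_Task 1 = ((25−7)/6)² = 9.000
te_Task 2 = (6 + 4·9 + 12)/6 = 54/6 = 9; σ²_Task 2 = ((12−6)/6)² = 1.000
te_Task 3 = (2 + 4·4 + 18)/6 = 36/6 = 6; σ²_Task 3 = ((18−2)/6)² = 7.111
te_Task 4 = (4 + 4·9 + 26)/6 = 66/6 = 11; σ²_Task 4 = ((26−4)/6)² = 13.444

Forward pass:
ES_Task 1 = 0; EF_Task 1 = 12
ES_Task 2 = 12; EF_Task 2 = 12+9 = 21
ES_Task 3 = 12; EF_Task 3 = 12+6 = 18
ES_Task 4 = max(EF_Task 2=21, EF_Task 3=18) = 21; EF_Task 4 = 21+11 = 32
Expected project duration μ = 32 days. Critical path: Task 1 → Task 2 → Task 4.

Variance along critical path = 9.000 + 1.000 + 13.444 = 23.444; σ = 4.842 days.
D = μ + z·σ = 32 + 0.842·4.842 = 36.1 days

36.1 days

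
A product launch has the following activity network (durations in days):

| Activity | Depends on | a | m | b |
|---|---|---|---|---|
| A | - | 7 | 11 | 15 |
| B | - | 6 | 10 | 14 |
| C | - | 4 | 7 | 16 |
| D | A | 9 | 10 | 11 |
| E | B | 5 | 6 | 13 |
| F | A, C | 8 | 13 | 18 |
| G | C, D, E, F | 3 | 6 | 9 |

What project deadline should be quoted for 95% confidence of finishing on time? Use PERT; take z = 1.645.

33.9 days

te_A = (7 + 4·11 + 15)/6 = 66/6 = 11; σ²_A = ((15−7)/6)² = 1.778
te_B = (6 + 4·10 + 14)/6 = 60/6 = 10; σ²_B = ((14−6)/6)² = 1.778
te_C = (4 + 4·7 + 16)/6 = 48/6 = 8; σ²_C = ((16−4)/6)² = 4.000
te_D = (9 + 4·10 + 11)/6 = 60/6 = 10; σ²_D = ((11−9)/6)² = 0.111
te_E = (5 + 4·6 + 13)/6 = 42/6 = 7; σ²_E = ((13−5)/6)² = 1.778
te_F = (8 + 4·13 + 18)/6 = 78/6 = 13; σ²_F = ((18−8)/6)² = 2.778
te_G = (3 + 4·6 + 9)/6 = 36/6 = 6; σ²_G = ((9−3)/6)² = 1.000

Forward pass:
ES_A = 0; EF_A = 11
ES_B = 0; EF_B = 10
ES_C = 0; EF_C = 8
ES_D = 11; EF_D = 11+10 = 21
ES_E = 10; EF_E = 10+7 = 17
ES_F = max(EF_A=11, EF_C=8) = 11; EF_F = 11+13 = 24
ES_G = max(EF_C=8, EF_D=21, EF_E=17, EF_F=24) = 24; EF_G = 24+6 = 30
Expected project duration μ = 30 days. Critical path: A → F → G.

Variance along critical path = 1.778 + 2.778 + 1.000 = 5.556; σ = 2.357 days.
D = μ + z·σ = 30 + 1.645·2.357 = 33.9 days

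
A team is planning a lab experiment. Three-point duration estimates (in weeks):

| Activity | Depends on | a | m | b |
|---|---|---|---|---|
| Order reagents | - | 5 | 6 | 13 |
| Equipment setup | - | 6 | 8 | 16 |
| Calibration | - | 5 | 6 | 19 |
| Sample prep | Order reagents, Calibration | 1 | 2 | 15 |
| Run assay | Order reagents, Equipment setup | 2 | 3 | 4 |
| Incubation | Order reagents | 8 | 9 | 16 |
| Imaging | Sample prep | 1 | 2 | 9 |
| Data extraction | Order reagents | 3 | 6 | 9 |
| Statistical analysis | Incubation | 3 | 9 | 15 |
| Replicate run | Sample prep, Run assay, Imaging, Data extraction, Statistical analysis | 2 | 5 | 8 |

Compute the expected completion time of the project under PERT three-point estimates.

31 weeks

te_Order reagents = (5 + 4·6 + 13)/6 = 42/6 = 7
te_Equipment setup = (6 + 4·8 + 16)/6 = 54/6 = 9
te_Calibration = (5 + 4·6 + 19)/6 = 48/6 = 8
te_Sample prep = (1 + 4·2 + 15)/6 = 24/6 = 4
te_Run assay = (2 + 4·3 + 4)/6 = 18/6 = 3
te_Incubation = (8 + 4·9 + 16)/6 = 60/6 = 10
te_Imaging = (1 + 4·2 + 9)/6 = 18/6 = 3
te_Data extraction = (3 + 4·6 + 9)/6 = 36/6 = 6
te_Statistical analysis = (3 + 4·9 + 15)/6 = 54/6 = 9
te_Replicate run = (2 + 4·5 + 8)/6 = 30/6 = 5

Forward pass:
ES_Order reagents = 0; EF_Order reagents = 7
ES_Equipment setup = 0; EF_Equipment setup = 9
ES_Calibration = 0; EF_Calibration = 8
ES_Sample prep = max(EF_Order reagents=7, EF_Calibration=8) = 8; EF_Sample prep = 8+4 = 12
ES_Run assay = max(EF_Order reagents=7, EF_Equipment setup=9) = 9; EF_Run assay = 9+3 = 12
ES_Incubation = 7; EF_Incubation = 7+10 = 17
ES_Imaging = 12; EF_Imaging = 12+3 = 15
ES_Data extraction = 7; EF_Data extraction = 7+6 = 13
ES_Statistical analysis = 17; EF_Statistical analysis = 17+9 = 26
ES_Replicate run = max(EF_Sample prep=12, EF_Run assay=12, EF_Imaging=15, EF_Data extraction=13, EF_Statistical analysis=26) = 26; EF_Replicate run = 26+5 = 31
Expected project duration μ = 31 weeks. Critical path: Order reagents → Incubation → Statistical analysis → Replicate run.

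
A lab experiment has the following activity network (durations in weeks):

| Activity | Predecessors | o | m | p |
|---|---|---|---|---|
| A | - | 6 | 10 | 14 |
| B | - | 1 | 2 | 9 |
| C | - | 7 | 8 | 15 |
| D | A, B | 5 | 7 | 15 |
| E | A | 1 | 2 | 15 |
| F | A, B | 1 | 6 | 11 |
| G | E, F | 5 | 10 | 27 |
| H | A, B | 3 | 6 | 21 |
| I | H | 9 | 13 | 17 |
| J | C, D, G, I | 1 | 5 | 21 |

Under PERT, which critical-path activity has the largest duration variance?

te_A = (6 + 4·10 + 14)/6 = 60/6 = 10; σ²_A = ((14−6)/6)² = 1.778
te_B = (1 + 4·2 + 9)/6 = 18/6 = 3; σ²_B = ((9−1)/6)² = 1.778
te_C = (7 + 4·8 + 15)/6 = 54/6 = 9; σ²_C = ((15−7)/6)² = 1.778
te_D = (5 + 4·7 + 15)/6 = 48/6 = 8; σ²_D = ((15−5)/6)² = 2.778
te_E = (1 + 4·2 + 15)/6 = 24/6 = 4; σ²_E = ((15−1)/6)² = 5.444
te_F = (1 + 4·6 + 11)/6 = 36/6 = 6; σ²_F = ((11−1)/6)² = 2.778
te_G = (5 + 4·10 + 27)/6 = 72/6 = 12; σ²_G = ((27−5)/6)² = 13.444
te_H = (3 + 4·6 + 21)/6 = 48/6 = 8; σ²_H = ((21−3)/6)² = 9.000
te_I = (9 + 4·13 + 17)/6 = 78/6 = 13; σ²_I = ((17−9)/6)² = 1.778
te_J = (1 + 4·5 + 21)/6 = 42/6 = 7; σ²_J = ((21−1)/6)² = 11.111

Forward pass:
ES_A = 0; EF_A = 10
ES_B = 0; EF_B = 3
ES_C = 0; EF_C = 9
ES_D = max(EF_A=10, EF_B=3) = 10; EF_D = 10+8 = 18
ES_E = 10; EF_E = 10+4 = 14
ES_F = max(EF_A=10, EF_B=3) = 10; EF_F = 10+6 = 16
ES_G = max(EF_E=14, EF_F=16) = 16; EF_G = 16+12 = 28
ES_H = max(EF_A=10, EF_B=3) = 10; EF_H = 10+8 = 18
ES_I = 18; EF_I = 18+13 = 31
ES_J = max(EF_C=9, EF_D=18, EF_G=28, EF_I=31) = 31; EF_J = 31+7 = 38
Expected project duration μ = 38 weeks. Critical path: A → H → I → J.

Variances on critical path: σ²_A=1.778, σ²_H=9.000, σ²_I=1.778, σ²_J=11.111.
Largest is σ²_J = 11.111.

J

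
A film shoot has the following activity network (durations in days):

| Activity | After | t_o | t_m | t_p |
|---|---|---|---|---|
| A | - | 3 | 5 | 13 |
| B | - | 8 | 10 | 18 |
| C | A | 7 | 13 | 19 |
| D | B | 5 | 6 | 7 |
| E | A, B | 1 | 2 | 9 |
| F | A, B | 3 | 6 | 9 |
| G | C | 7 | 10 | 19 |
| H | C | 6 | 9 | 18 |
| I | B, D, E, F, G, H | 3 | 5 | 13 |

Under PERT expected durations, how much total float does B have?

13 days

te_A = (3 + 4·5 + 13)/6 = 36/6 = 6
te_B = (8 + 4·10 + 18)/6 = 66/6 = 11
te_C = (7 + 4·13 + 19)/6 = 78/6 = 13
te_D = (5 + 4·6 + 7)/6 = 36/6 = 6
te_E = (1 + 4·2 + 9)/6 = 18/6 = 3
te_F = (3 + 4·6 + 9)/6 = 36/6 = 6
te_G = (7 + 4·10 + 19)/6 = 66/6 = 11
te_H = (6 + 4·9 + 18)/6 = 60/6 = 10
te_I = (3 + 4·5 + 13)/6 = 36/6 = 6

Forward pass:
ES_A = 0; EF_A = 6
ES_B = 0; EF_B = 11
ES_C = 6; EF_C = 6+13 = 19
ES_D = 11; EF_D = 11+6 = 17
ES_E = max(EF_A=6, EF_B=11) = 11; EF_E = 11+3 = 14
ES_F = max(EF_A=6, EF_B=11) = 11; EF_F = 11+6 = 17
ES_G = 19; EF_G = 19+11 = 30
ES_H = 19; EF_H = 19+10 = 29
ES_I = max(EF_B=11, EF_D=17, EF_E=14, EF_F=17, EF_G=30, EF_H=29) = 30; EF_I = 30+6 = 36
Expected project duration μ = 36 days. Critical path: A → C → G → I.

Backward pass:
LF_I = 36; LS_I = 36−6 = 30
LF_H = LS_I = 30; LS_H = 30−10 = 20
LF_G = LS_I = 30; LS_G = 30−11 = 19
LF_F = LS_I = 30; LS_F = 30−6 = 24
LF_E = LS_I = 30; LS_E = 30−3 = 27
LF_D = LS_I = 30; LS_D = 30−6 = 24
LF_C = min(LS_G=19, LS_H=20) = 19; LS_C = 19−13 = 6
LF_B = min(LS_D=24, LS_E=27, LS_F=24, LS_I=30) = 24; LS_B = 24−11 = 13
LF_A = min(LS_C=6, LS_E=27, LS_F=24) = 6; LS_A = 6−6 = 0
Slack_B = LS_B − ES_B = 13 − 0 = 13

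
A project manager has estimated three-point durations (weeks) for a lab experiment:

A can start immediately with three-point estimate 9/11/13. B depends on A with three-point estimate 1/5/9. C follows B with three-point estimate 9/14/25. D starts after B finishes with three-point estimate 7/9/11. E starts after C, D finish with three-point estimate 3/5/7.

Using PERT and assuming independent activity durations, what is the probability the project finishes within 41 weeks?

te_A = (9 + 4·11 + 13)/6 = 66/6 = 11; σ²_A = ((13−9)/6)² = 0.444
te_B = (1 + 4·5 + 9)/6 = 30/6 = 5; σ²_B = ((9−1)/6)² = 1.778
te_C = (9 + 4·14 + 25)/6 = 90/6 = 15; σ²_C = ((25−9)/6)² = 7.111
te_D = (7 + 4·9 + 11)/6 = 54/6 = 9; σ²_D = ((11−7)/6)² = 0.444
te_E = (3 + 4·5 + 7)/6 = 30/6 = 5; σ²_E = ((7−3)/6)² = 0.444

Forward pass:
ES_A = 0; EF_A = 11
ES_B = 11; EF_B = 11+5 = 16
ES_C = 16; EF_C = 16+15 = 31
ES_D = 16; EF_D = 16+9 = 25
ES_E = max(EF_C=31, EF_D=25) = 31; EF_E = 31+5 = 36
Expected project duration μ = 36 weeks. Critical path: A → B → C → E.

Variance along critical path = 0.444 + 1.778 + 7.111 + 0.444 = 9.778; σ = √9.778 = 3.127 weeks.
Z = (41 − 36) / 3.127 = 1.599
P(T ≤ 41) = Φ(1.599) ≈ 0.945

0.945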